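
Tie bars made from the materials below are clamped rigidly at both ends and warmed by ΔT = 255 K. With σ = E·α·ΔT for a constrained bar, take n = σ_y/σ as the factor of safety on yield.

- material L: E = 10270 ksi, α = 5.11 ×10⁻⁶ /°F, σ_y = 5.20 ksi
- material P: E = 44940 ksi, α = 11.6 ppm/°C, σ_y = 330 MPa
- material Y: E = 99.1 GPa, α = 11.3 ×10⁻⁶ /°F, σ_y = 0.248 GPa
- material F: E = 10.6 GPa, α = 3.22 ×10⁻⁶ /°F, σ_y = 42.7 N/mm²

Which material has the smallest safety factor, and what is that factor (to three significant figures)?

material L, n = 0.216

Per material, after unit conversion:
  material L: E = 70.81, α = 9.20, σ_y = 35.85 → σ = 166 MPa, n = 0.216
  material P: E = 309.9, α = 11.6, σ_y = 330.0 → σ = 917 MPa, n = 0.360
  material Y: E = 99.10, α = 20.3, σ_y = 248.0 → σ = 514 MPa, n = 0.482
  material F: E = 10.60, α = 5.80, σ_y = 42.70 → σ = 15.7 MPa, n = 2.73
The minimum is material L at n = 0.216.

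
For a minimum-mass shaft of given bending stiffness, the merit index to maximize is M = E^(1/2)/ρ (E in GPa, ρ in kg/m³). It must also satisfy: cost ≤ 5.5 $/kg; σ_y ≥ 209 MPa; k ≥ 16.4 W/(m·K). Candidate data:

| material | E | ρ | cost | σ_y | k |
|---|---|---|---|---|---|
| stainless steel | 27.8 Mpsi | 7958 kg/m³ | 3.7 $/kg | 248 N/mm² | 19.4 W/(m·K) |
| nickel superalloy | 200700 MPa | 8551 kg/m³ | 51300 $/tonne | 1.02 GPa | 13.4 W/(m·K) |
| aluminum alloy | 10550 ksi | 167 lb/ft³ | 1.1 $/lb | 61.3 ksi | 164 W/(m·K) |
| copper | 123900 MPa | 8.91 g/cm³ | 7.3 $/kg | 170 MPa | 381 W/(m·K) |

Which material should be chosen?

aluminum alloy

Screen on constraints: cost ≤ 5.5 $/kg; σ_y ≥ 209 MPa; k ≥ 16.4 W/(m·K). Survivors: stainless steel, aluminum alloy.
Convert each candidate to consistent units, then evaluate M:
  stainless steel: E = 191.7 GPa, ρ = 7958 kg/m³
  aluminum alloy: E = 72.74 GPa, ρ = 2675 kg/m³
  aluminum alloy: M = 3.19×10⁻³
  stainless steel: M = 1.74×10⁻³
Aluminum alloy has the largest M.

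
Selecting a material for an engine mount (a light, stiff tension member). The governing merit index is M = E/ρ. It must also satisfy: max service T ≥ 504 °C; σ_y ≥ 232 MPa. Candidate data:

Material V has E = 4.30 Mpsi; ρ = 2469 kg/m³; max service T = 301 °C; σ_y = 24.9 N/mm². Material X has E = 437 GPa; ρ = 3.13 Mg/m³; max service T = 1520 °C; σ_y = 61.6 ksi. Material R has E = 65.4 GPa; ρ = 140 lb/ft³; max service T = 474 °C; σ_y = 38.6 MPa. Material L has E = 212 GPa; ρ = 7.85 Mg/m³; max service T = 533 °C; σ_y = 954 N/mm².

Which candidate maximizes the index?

material X

Screen on constraints: max service T ≥ 504 °C; σ_y ≥ 232 MPa. Survivors: material X, material L.
Putting every candidate on a common basis:
  material X: E = 437.0 GPa, ρ = 3130 kg/m³
  material L: E = 212.0 GPa, ρ = 7850 kg/m³
  material X: M = 140 MN·m/kg
  material L: M = 27.0 MN·m/kg
Material X has the largest M.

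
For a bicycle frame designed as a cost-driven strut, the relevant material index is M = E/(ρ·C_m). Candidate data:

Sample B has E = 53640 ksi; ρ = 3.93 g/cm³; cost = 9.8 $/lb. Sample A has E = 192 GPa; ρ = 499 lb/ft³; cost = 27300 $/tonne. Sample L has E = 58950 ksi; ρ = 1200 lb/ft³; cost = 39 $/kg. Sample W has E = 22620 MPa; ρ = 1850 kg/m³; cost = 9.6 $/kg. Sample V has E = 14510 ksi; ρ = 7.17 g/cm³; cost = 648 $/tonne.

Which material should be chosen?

sample V

After converting to SI:
  sample B: E = 369.8 GPa, ρ = 3930 kg/m³, cost = 21.60 $/kg
  sample A: E = 192.0 GPa, ρ = 7993 kg/m³, cost = 27.30 $/kg
  sample L: E = 406.4 GPa, ρ = 19220 kg/m³, cost = 39.00 $/kg
  sample W: E = 22.62 GPa, ρ = 1850 kg/m³, cost = 9.600 $/kg
  sample V: E = 100.0 GPa, ρ = 7170 kg/m³, cost = 0.6480 $/kg
  sample V: M = 21.5 MN·m per $
  sample B: M = 4.36 MN·m per $
  sample W: M = 1.27 MN·m per $
  sample A: M = 0.880 MN·m per $
  sample L: M = 0.542 MN·m per $
Highest index: sample V.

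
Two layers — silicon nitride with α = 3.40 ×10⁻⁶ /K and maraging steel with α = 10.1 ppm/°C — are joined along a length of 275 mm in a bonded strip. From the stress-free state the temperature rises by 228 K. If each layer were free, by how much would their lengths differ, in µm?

Δα = |3.40 − 10.1|×10⁻⁶/K = 6.70×10⁻⁶/K.
ΔL_mismatch = Δα·L·ΔT = 6.70×10⁻⁶ × 275.0 mm × 228.0 K = 420 µm.

420 µm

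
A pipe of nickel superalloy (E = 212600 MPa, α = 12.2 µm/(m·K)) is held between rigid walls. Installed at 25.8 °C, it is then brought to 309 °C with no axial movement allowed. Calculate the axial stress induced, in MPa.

E = 212600 MPa = 212.6 GPa.
ΔT = 283.2 K. Constrained thermal stress σ = E·α·ΔT = 212.6×10³ MPa × 12.2×10⁻⁶ × 283.2 = 735 MPa (compressive).

735 MPa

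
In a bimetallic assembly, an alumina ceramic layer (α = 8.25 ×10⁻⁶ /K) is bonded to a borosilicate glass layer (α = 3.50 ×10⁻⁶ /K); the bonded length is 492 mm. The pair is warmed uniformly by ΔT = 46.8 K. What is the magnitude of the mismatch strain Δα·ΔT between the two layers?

2.22×10⁻⁴

Δα = |8.25 − 3.50|×10⁻⁶/K = 4.75×10⁻⁶/K.
Mismatch strain = Δα·ΔT = 4.75×10⁻⁶ × 46.8 = 2.22×10⁻⁴.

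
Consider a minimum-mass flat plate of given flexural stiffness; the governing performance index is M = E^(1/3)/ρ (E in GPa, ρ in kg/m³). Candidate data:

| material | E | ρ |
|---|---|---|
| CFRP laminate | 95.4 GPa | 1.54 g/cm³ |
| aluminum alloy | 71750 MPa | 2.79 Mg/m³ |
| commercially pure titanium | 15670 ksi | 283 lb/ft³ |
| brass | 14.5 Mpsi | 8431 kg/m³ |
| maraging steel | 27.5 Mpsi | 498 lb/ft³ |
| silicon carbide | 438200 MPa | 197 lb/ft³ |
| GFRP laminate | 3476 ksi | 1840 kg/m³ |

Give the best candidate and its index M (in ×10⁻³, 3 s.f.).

CFRP laminate, M = 2.97×10⁻³

Putting every candidate on a common basis:
  CFRP laminate: E = 95.40 GPa, ρ = 1540 kg/m³
  aluminum alloy: E = 71.75 GPa, ρ = 2790 kg/m³
  commercially pure titanium: E = 108.0 GPa, ρ = 4533 kg/m³
  brass: E = 99.97 GPa, ρ = 8431 kg/m³
  maraging steel: E = 189.6 GPa, ρ = 7977 kg/m³
  silicon carbide: E = 438.2 GPa, ρ = 3156 kg/m³
  GFRP laminate: E = 23.97 GPa, ρ = 1840 kg/m³
  CFRP laminate: M = 2.97×10⁻³
  silicon carbide: M = 2.41×10⁻³
  GFRP laminate: M = 1.57×10⁻³
  aluminum alloy: M = 1.49×10⁻³
  commercially pure titanium: M = 1.05×10⁻³
  maraging steel: M = 0.720×10⁻³
  brass: M = 0.550×10⁻³
Highest index: CFRP laminate.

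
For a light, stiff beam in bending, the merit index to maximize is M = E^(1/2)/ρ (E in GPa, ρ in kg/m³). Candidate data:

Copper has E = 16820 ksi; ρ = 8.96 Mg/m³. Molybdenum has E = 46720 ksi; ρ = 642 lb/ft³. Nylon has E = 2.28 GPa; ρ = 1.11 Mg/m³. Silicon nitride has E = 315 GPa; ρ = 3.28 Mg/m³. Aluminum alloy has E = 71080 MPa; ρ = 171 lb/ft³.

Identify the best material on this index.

silicon nitride

Normalizing units and computing the index:
  copper: E = 116.0 GPa, ρ = 8960 kg/m³
  molybdenum: E = 322.1 GPa, ρ = 10280 kg/m³
  nylon: E = 2.280 GPa, ρ = 1110 kg/m³
  silicon nitride: E = 315.0 GPa, ρ = 3280 kg/m³
  aluminum alloy: E = 71.08 GPa, ρ = 2739 kg/m³
  silicon nitride: M = 5.41×10⁻³
  aluminum alloy: M = 3.08×10⁻³
  molybdenum: M = 1.75×10⁻³
  nylon: M = 1.36×10⁻³
  copper: M = 1.20×10⁻³
Silicon nitride ranks first.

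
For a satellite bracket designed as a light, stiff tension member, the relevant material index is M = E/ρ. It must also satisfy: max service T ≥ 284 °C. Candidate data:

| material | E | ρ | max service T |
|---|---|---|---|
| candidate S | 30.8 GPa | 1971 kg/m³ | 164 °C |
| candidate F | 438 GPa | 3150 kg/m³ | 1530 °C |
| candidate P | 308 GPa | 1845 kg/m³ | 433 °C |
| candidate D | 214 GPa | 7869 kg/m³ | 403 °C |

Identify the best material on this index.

Screen on constraints: max service T ≥ 284 °C. Survivors: candidate F, candidate P, candidate D.
Computing M directly (units already consistent):
  candidate P: M = 167 MN·m/kg
  candidate F: M = 139 MN·m/kg
  candidate D: M = 27.2 MN·m/kg
Highest index: candidate P.

candidate P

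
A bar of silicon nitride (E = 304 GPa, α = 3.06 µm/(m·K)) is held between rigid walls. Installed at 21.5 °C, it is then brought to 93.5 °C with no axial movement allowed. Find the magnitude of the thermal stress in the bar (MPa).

ΔT = 72.00 K. Constrained thermal stress σ = E·α·ΔT = 304.0×10³ MPa × 3.06×10⁻⁶ × 72.00 = 67.0 MPa (compressive).

67.0 MPa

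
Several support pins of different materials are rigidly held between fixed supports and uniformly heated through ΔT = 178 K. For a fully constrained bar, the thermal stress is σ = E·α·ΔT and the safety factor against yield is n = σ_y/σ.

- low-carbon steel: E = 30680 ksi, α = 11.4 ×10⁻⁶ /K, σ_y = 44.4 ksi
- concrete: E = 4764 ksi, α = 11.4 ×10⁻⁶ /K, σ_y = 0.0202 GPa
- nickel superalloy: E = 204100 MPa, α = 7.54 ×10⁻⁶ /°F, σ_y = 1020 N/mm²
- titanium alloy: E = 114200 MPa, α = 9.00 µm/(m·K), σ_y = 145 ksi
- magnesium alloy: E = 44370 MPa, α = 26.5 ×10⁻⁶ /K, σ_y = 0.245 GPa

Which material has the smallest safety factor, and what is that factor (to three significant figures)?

Converting E to GPa, α to ×10⁻⁶/K, σ_y to MPa, then σ and n for each:
  low-carbon steel: E = 211.5, α = 11.4, σ_y = 306.1 → σ = 429 MPa, n = 0.713
  concrete: E = 32.85, α = 11.4, σ_y = 20.20 → σ = 66.7 MPa, n = 0.303
  nickel superalloy: E = 204.1, α = 13.6, σ_y = 1020 → σ = 493 MPa, n = 2.07
  titanium alloy: E = 114.2, α = 9.00, σ_y = 999.7 → σ = 183 MPa, n = 5.46
  magnesium alloy: E = 44.37, α = 26.5, σ_y = 245.0 → σ = 209 MPa, n = 1.17
Smallest n: concrete with n = 0.303.

concrete, n = 0.303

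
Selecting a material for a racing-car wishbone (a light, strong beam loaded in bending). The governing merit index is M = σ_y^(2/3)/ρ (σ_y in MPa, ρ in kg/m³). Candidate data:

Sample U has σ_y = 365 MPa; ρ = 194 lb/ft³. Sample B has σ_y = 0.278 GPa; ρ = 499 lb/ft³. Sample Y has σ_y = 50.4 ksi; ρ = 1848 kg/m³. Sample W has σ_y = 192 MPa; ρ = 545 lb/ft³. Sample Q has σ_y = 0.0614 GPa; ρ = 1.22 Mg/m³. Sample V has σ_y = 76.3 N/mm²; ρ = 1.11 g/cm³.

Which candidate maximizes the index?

Putting every candidate on a common basis:
  sample U: σ_y = 365.0 MPa, ρ = 3108 kg/m³
  sample B: σ_y = 278.0 MPa, ρ = 7993 kg/m³
  sample Y: σ_y = 347.5 MPa, ρ = 1848 kg/m³
  sample W: σ_y = 192.0 MPa, ρ = 8730 kg/m³
  sample Q: σ_y = 61.40 MPa, ρ = 1220 kg/m³
  sample V: σ_y = 76.30 MPa, ρ = 1110 kg/m³
  sample Y: M = 26.7×10⁻³
  sample U: M = 16.4×10⁻³
  sample V: M = 16.2×10⁻³
  sample Q: M = 12.8×10⁻³
  sample B: M = 5.33×10⁻³
  sample W: M = 3.81×10⁻³
Highest index: sample Y.

sample Y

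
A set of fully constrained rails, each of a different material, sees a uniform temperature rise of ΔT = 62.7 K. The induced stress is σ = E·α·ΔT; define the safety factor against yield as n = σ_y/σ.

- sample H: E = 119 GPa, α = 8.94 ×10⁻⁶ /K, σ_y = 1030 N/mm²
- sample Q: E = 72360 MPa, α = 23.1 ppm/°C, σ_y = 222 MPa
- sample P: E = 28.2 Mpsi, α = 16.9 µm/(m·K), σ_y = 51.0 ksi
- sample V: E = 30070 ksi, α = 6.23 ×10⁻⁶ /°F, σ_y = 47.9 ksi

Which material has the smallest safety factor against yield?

With everything in SI (GPa, ×10⁻⁶/K, MPa):
  sample H: E = 119.0, α = 8.94, σ_y = 1030 → σ = 66.7 MPa, n = 15.4
  sample Q: E = 72.36, α = 23.1, σ_y = 222.0 → σ = 105 MPa, n = 2.12
  sample P: E = 194.4, α = 16.9, σ_y = 351.6 → σ = 206 MPa, n = 1.71
  sample V: E = 207.3, α = 11.2, σ_y = 330.3 → σ = 146 MPa, n = 2.27
Smallest n: sample P with n = 1.71.

sample P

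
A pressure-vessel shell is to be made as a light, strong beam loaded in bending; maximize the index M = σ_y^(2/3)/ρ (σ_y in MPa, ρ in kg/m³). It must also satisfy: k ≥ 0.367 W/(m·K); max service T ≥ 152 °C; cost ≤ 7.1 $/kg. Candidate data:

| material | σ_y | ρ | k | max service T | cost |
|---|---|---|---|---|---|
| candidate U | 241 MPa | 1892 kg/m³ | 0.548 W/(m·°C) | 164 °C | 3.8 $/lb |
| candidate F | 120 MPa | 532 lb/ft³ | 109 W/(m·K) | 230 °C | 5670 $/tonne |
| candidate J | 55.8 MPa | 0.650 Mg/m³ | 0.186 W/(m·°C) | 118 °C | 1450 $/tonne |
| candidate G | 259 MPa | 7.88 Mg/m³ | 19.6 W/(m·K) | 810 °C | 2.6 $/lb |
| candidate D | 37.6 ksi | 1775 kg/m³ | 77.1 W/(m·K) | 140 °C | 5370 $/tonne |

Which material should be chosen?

candidate G

Screen on constraints: k ≥ 0.367 W/(m·K); max service T ≥ 152 °C; cost ≤ 7.1 $/kg. Survivors: candidate F, candidate G.
Convert each candidate to consistent units, then evaluate M:
  candidate F: σ_y = 120.0 MPa, ρ = 8522 kg/m³
  candidate G: σ_y = 259.0 MPa, ρ = 7880 kg/m³
  candidate G: M = 5.16×10⁻³
  candidate F: M = 2.85×10⁻³
Highest index: candidate G.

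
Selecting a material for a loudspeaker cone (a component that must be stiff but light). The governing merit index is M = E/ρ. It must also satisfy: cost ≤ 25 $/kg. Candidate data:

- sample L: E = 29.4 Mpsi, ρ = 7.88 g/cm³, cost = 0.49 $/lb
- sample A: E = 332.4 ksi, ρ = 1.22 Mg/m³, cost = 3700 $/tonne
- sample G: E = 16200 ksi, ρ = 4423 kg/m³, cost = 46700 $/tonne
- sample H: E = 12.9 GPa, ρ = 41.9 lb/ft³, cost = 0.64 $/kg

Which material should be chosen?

sample L

Screen on constraints: cost ≤ 25 $/kg. Survivors: sample L, sample A, sample H.
In SI units:
  sample L: E = 202.7 GPa, ρ = 7880 kg/m³
  sample A: E = 2.292 GPa, ρ = 1220 kg/m³
  sample H: E = 12.90 GPa, ρ = 671.2 kg/m³
  sample L: M = 25.7 MN·m/kg
  sample H: M = 19.2 MN·m/kg
  sample A: M = 1.88 MN·m/kg
Highest index: sample L.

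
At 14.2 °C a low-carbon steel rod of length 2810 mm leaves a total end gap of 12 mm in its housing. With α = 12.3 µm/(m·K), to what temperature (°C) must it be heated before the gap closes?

α·L₀·ΔT = 12.0 mm ⇒ ΔT = 12.0 / (12.3×10⁻⁶ × 2810.0) = 347.2 K.
T = 14.2 + 347.2 = 361.4 °C.

361 °C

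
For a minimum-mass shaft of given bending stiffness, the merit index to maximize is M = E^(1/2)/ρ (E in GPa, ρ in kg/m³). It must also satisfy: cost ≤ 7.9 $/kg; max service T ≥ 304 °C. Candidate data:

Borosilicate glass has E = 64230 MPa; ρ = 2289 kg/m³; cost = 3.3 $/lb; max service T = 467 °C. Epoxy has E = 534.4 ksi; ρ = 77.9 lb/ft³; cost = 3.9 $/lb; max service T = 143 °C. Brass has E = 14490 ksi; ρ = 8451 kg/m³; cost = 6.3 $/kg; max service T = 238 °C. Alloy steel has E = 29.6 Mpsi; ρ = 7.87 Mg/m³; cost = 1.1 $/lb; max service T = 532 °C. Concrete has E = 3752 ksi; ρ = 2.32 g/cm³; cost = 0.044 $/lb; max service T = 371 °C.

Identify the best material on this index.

borosilicate glass

Screen on constraints: cost ≤ 7.9 $/kg; max service T ≥ 304 °C. Survivors: borosilicate glass, alloy steel, concrete.
Putting every candidate on a common basis:
  borosilicate glass: E = 64.23 GPa, ρ = 2289 kg/m³
  alloy steel: E = 204.1 GPa, ρ = 7870 kg/m³
  concrete: E = 25.87 GPa, ρ = 2320 kg/m³
  borosilicate glass: M = 3.50×10⁻³
  concrete: M = 2.19×10⁻³
  alloy steel: M = 1.82×10⁻³
Highest index: borosilicate glass.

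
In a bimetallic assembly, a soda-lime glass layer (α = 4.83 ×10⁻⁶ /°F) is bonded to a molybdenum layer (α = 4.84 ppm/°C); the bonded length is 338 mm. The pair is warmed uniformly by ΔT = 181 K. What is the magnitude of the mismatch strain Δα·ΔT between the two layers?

6.98×10⁻⁴

soda-lime glass: α = 4.83×10⁻⁶/°F × 9/5 = 8.69×10⁻⁶/K.
Δα = |8.69 − 4.84|×10⁻⁶/K = 3.85×10⁻⁶/K.
Mismatch strain = Δα·ΔT = 3.85×10⁻⁶ × 181.0 = 6.98×10⁻⁴.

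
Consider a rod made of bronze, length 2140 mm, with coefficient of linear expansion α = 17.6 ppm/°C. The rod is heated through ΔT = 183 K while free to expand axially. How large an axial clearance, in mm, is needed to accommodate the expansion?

ΔL = α·L₀·ΔT = 17.6×10⁻⁶ × 2140 mm × 183.0 K = 6.89 mm.

6.89 mm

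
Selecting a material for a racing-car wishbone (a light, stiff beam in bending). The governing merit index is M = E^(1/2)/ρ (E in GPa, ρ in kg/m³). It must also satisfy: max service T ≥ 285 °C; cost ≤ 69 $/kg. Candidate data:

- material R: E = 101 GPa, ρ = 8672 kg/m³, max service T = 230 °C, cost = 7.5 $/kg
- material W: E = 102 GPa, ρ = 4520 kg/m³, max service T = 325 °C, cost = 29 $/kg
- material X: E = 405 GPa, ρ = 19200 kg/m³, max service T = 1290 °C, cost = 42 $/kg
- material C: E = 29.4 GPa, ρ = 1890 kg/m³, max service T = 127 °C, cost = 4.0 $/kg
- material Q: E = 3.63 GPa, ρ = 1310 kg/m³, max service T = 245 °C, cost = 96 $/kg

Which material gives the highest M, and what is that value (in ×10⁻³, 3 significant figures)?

material W, M = 2.23×10⁻³

Screen on constraints: max service T ≥ 285 °C; cost ≤ 69 $/kg. Survivors: material W, material X.
Computing M directly (units already consistent):
  material W: M = 2.23×10⁻³
  material X: M = 1.05×10⁻³
Highest index: material W.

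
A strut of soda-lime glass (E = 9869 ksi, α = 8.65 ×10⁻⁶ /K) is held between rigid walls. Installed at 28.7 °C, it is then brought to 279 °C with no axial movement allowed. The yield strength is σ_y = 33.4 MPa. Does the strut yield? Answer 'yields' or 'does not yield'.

yields

E = 9869 ksi = 68.04 GPa.
ΔT = 250.3 K. Constrained thermal stress σ = E·α·ΔT = 68.04×10³ MPa × 8.65×10⁻⁶ × 250.3 = 147 MPa (compressive).
Compare to σ_y = 33.4 MPa: σ ≥ σ_y, so it yields.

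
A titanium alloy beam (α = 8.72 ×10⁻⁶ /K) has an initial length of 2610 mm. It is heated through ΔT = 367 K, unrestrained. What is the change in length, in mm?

ΔL = α·L₀·ΔT = 8.72×10⁻⁶ × 2610 mm × 367.0 K = 8.35 mm.

8.35 mm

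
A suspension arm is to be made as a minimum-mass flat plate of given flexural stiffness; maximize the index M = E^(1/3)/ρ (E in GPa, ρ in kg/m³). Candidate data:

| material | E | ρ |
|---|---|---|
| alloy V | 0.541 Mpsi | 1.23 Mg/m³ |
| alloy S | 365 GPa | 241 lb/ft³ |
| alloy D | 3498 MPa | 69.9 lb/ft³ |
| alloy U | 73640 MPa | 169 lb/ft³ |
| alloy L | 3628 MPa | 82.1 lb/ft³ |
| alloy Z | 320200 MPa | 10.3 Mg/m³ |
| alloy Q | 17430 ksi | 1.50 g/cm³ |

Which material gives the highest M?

Normalizing units and computing the index:
  alloy V: E = 3.730 GPa, ρ = 1230 kg/m³
  alloy S: E = 365.0 GPa, ρ = 3860 kg/m³
  alloy D: E = 3.498 GPa, ρ = 1120 kg/m³
  alloy U: E = 73.64 GPa, ρ = 2707 kg/m³
  alloy L: E = 3.628 GPa, ρ = 1315 kg/m³
  alloy Z: E = 320.2 GPa, ρ = 10300 kg/m³
  alloy Q: E = 120.2 GPa, ρ = 1500 kg/m³
  alloy Q: M = 3.29×10⁻³
  alloy S: M = 1.85×10⁻³
  alloy U: M = 1.55×10⁻³
  alloy D: M = 1.36×10⁻³
  alloy V: M = 1.26×10⁻³
  alloy L: M = 1.17×10⁻³
  alloy Z: M = 0.664×10⁻³
Alloy Q has the largest M.

alloy Q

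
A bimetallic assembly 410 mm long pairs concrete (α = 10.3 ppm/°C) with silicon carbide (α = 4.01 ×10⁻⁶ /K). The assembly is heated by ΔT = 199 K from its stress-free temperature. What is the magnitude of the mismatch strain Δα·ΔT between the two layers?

Δα = |10.3 − 4.01|×10⁻⁶/K = 6.29×10⁻⁶/K.
Mismatch strain = Δα·ΔT = 6.29×10⁻⁶ × 199.0 = 1.25×10⁻³.

1.25×10⁻³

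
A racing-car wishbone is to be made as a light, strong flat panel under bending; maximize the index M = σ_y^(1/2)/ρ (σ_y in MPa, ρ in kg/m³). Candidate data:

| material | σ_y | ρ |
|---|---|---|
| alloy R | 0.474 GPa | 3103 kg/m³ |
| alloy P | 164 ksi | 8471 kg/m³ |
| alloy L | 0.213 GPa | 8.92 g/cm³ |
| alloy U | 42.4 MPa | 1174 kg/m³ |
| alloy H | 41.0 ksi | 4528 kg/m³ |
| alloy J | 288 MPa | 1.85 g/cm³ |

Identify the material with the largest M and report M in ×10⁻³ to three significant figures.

alloy J, M = 9.17×10⁻³

In SI units:
  alloy R: σ_y = 474.0 MPa, ρ = 3103 kg/m³
  alloy P: σ_y = 1131 MPa, ρ = 8471 kg/m³
  alloy L: σ_y = 213.0 MPa, ρ = 8920 kg/m³
  alloy U: σ_y = 42.40 MPa, ρ = 1174 kg/m³
  alloy H: σ_y = 282.7 MPa, ρ = 4528 kg/m³
  alloy J: σ_y = 288.0 MPa, ρ = 1850 kg/m³
  alloy J: M = 9.17×10⁻³
  alloy R: M = 7.02×10⁻³
  alloy U: M = 5.55×10⁻³
  alloy P: M = 3.97×10⁻³
  alloy H: M = 3.71×10⁻³
  alloy L: M = 1.64×10⁻³
Alloy J ranks first.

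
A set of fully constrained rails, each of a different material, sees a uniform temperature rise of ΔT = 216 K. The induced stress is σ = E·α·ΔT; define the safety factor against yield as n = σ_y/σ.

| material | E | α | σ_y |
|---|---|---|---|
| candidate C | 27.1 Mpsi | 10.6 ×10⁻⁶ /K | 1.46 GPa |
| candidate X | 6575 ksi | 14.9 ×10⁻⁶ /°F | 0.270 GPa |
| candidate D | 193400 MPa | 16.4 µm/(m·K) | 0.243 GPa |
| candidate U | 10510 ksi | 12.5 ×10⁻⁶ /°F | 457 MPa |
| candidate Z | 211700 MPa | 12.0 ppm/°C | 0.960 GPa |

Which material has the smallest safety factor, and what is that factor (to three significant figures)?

Converting E to GPa, α to ×10⁻⁶/K, σ_y to MPa, then σ and n for each:
  candidate C: E = 186.8, α = 10.6, σ_y = 1460 → σ = 428 MPa, n = 3.41
  candidate X: E = 45.33, α = 26.8, σ_y = 270.0 → σ = 263 MPa, n = 1.03
  candidate D: E = 193.4, α = 16.4, σ_y = 243.0 → σ = 685 MPa, n = 0.355
  candidate U: E = 72.46, α = 22.5, σ_y = 457.0 → σ = 352 MPa, n = 1.30
  candidate Z: E = 211.7, α = 12.0, σ_y = 960.0 → σ = 549 MPa, n = 1.75
Candidate D has the lowest safety factor, n = 0.355.

candidate D, n = 0.355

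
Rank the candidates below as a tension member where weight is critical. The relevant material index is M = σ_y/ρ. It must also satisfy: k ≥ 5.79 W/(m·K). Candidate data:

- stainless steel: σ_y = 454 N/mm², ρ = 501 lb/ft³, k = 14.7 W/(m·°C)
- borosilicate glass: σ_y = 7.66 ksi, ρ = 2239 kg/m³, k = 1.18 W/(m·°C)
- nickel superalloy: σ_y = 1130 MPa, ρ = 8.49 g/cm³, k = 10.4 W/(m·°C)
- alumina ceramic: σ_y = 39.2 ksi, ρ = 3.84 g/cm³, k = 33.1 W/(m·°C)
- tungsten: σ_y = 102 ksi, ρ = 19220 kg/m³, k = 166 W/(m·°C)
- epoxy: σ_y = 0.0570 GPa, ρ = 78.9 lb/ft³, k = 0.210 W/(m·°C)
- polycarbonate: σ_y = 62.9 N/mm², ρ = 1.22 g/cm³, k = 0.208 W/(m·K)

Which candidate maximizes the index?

nickel superalloy

Screen on constraints: k ≥ 5.79 W/(m·K). Survivors: stainless steel, nickel superalloy, alumina ceramic, tungsten.
In SI units:
  stainless steel: σ_y = 454.0 MPa, ρ = 8025 kg/m³
  nickel superalloy: σ_y = 1130 MPa, ρ = 8490 kg/m³
  alumina ceramic: σ_y = 270.3 MPa, ρ = 3840 kg/m³
  tungsten: σ_y = 703.3 MPa, ρ = 19220 kg/m³
  nickel superalloy: M = 133 kN·m/kg
  alumina ceramic: M = 70.4 kN·m/kg
  stainless steel: M = 56.6 kN·m/kg
  tungsten: M = 36.6 kN·m/kg
Highest index: nickel superalloy.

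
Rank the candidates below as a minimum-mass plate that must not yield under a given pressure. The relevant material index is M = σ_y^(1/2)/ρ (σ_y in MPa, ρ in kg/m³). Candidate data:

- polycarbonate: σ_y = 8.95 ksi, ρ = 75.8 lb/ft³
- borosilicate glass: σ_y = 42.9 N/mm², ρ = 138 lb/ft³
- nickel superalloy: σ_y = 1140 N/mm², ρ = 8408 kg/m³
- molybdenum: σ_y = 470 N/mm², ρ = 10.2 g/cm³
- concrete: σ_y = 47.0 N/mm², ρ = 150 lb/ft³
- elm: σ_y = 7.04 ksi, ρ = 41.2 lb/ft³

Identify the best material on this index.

elm

In SI units:
  polycarbonate: σ_y = 61.71 MPa, ρ = 1214 kg/m³
  borosilicate glass: σ_y = 42.90 MPa, ρ = 2211 kg/m³
  nickel superalloy: σ_y = 1140 MPa, ρ = 8408 kg/m³
  molybdenum: σ_y = 470.0 MPa, ρ = 10200 kg/m³
  concrete: σ_y = 47.00 MPa, ρ = 2403 kg/m³
  elm: σ_y = 48.54 MPa, ρ = 660.0 kg/m³
  elm: M = 10.6×10⁻³
  polycarbonate: M = 6.47×10⁻³
  nickel superalloy: M = 4.02×10⁻³
  borosilicate glass: M = 2.96×10⁻³
  concrete: M = 2.85×10⁻³
  molybdenum: M = 2.13×10⁻³
Highest index: elm.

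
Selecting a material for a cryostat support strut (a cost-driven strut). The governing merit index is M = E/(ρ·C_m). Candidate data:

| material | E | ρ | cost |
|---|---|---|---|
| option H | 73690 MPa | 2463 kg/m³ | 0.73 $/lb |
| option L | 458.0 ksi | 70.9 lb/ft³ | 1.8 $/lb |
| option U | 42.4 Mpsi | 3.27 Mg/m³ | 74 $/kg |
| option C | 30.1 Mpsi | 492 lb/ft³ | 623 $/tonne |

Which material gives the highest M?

option C

Convert each candidate to consistent units, then evaluate M:
  option H: E = 73.69 GPa, ρ = 2463 kg/m³, cost = 1.609 $/kg
  option L: E = 3.158 GPa, ρ = 1136 kg/m³, cost = 3.968 $/kg
  option U: E = 292.3 GPa, ρ = 3270 kg/m³, cost = 74.00 $/kg
  option C: E = 207.5 GPa, ρ = 7881 kg/m³, cost = 0.6230 $/kg
  option C: M = 42.3 MN·m per $
  option H: M = 18.6 MN·m per $
  option U: M = 1.21 MN·m per $
  option L: M = 0.701 MN·m per $
The maximum is for option C.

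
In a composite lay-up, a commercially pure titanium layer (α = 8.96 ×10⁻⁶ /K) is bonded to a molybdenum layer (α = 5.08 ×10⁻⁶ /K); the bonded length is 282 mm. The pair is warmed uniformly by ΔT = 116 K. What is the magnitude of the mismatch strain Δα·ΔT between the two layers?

Δα = |8.96 − 5.08|×10⁻⁶/K = 3.88×10⁻⁶/K.
Mismatch strain = Δα·ΔT = 3.88×10⁻⁶ × 116.0 = 4.50×10⁻⁴.

4.50×10⁻⁴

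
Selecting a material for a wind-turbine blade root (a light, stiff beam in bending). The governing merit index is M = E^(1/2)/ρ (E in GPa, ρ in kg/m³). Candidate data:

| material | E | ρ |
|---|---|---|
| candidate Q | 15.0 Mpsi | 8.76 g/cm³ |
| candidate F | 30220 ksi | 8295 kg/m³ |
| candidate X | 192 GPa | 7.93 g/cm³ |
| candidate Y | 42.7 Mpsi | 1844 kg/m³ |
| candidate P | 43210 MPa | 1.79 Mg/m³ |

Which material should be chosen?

Convert each candidate to consistent units, then evaluate M:
  candidate Q: E = 103.4 GPa, ρ = 8760 kg/m³
  candidate F: E = 208.4 GPa, ρ = 8295 kg/m³
  candidate X: E = 192.0 GPa, ρ = 7930 kg/m³
  candidate Y: E = 294.4 GPa, ρ = 1844 kg/m³
  candidate P: E = 43.21 GPa, ρ = 1790 kg/m³
  candidate Y: M = 9.30×10⁻³
  candidate P: M = 3.67×10⁻³
  candidate X: M = 1.75×10⁻³
  candidate F: M = 1.74×10⁻³
  candidate Q: M = 1.16×10⁻³
Highest index: candidate Y.

candidate Y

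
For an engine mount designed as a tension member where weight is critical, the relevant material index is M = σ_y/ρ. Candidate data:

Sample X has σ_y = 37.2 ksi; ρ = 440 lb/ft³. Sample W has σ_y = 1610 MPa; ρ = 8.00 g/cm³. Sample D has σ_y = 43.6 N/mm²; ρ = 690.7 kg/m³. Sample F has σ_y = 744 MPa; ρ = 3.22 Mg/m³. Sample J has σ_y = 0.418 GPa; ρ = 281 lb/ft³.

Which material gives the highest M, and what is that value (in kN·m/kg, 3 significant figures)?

sample F, M = 231 kN·m/kg

After converting to SI:
  sample X: σ_y = 256.5 MPa, ρ = 7048 kg/m³
  sample W: σ_y = 1610 MPa, ρ = 8000 kg/m³
  sample D: σ_y = 43.60 MPa, ρ = 690.7 kg/m³
  sample F: σ_y = 744.0 MPa, ρ = 3220 kg/m³
  sample J: σ_y = 418.0 MPa, ρ = 4501 kg/m³
  sample F: M = 231 kN·m/kg
  sample W: M = 201 kN·m/kg
  sample J: M = 92.9 kN·m/kg
  sample D: M = 63.1 kN·m/kg
  sample X: M = 36.4 kN·m/kg
Highest index: sample F.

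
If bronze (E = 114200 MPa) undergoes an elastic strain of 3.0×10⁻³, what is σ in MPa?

E = 114200 MPa = 114.2 GPa.
σ = E·ε = 114200 MPa × 3.0×10⁻³ = 343 MPa.

343 MPa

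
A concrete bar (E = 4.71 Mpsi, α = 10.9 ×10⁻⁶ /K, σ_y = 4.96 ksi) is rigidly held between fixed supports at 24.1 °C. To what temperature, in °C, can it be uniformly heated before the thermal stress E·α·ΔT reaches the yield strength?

121 °C

E = 4.71 Mpsi = 32.47 GPa.
σ_y = 4.96 ksi = 34.20 MPa.
E·α·ΔT = 34.20 MPa ⇒ ΔT = 34.20 / (32.47×10³ × 10.9×10⁻⁶) = 96.61 K.
T = 24.1 + 96.61 = 120.7 °C.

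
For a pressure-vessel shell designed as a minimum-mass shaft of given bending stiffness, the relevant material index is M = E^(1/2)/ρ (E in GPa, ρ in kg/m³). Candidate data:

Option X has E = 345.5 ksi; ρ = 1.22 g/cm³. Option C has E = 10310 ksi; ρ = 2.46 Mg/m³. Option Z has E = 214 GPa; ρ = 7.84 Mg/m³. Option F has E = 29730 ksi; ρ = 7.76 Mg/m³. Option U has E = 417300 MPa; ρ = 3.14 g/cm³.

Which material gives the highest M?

Normalizing units and computing the index:
  option X: E = 2.382 GPa, ρ = 1220 kg/m³
  option C: E = 71.08 GPa, ρ = 2460 kg/m³
  option Z: E = 214.0 GPa, ρ = 7840 kg/m³
  option F: E = 205.0 GPa, ρ = 7760 kg/m³
  option U: E = 417.3 GPa, ρ = 3140 kg/m³
  option U: M = 6.51×10⁻³
  option C: M = 3.43×10⁻³
  option Z: M = 1.87×10⁻³
  option F: M = 1.84×10⁻³
  option X: M = 1.27×10⁻³
Highest index: option U.

option U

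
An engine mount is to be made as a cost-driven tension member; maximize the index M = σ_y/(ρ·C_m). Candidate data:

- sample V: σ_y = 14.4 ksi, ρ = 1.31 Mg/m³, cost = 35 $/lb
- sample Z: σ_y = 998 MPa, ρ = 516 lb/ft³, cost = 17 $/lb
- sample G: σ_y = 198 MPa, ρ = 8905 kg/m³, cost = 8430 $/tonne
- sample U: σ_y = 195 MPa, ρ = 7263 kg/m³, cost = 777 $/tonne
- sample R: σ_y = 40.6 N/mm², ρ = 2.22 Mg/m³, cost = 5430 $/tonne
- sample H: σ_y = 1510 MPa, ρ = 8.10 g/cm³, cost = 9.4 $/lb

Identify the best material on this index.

sample U

In SI units:
  sample V: σ_y = 99.28 MPa, ρ = 1310 kg/m³, cost = 77.16 $/kg
  sample Z: σ_y = 998.0 MPa, ρ = 8266 kg/m³, cost = 37.48 $/kg
  sample G: σ_y = 198.0 MPa, ρ = 8905 kg/m³, cost = 8.430 $/kg
  sample U: σ_y = 195.0 MPa, ρ = 7263 kg/m³, cost = 0.7770 $/kg
  sample R: σ_y = 40.60 MPa, ρ = 2220 kg/m³, cost = 5.430 $/kg
  sample H: σ_y = 1510 MPa, ρ = 8100 kg/m³, cost = 20.72 $/kg
  sample U: M = 34.6 kN·m per $
  sample H: M = 9.00 kN·m per $
  sample R: M = 3.37 kN·m per $
  sample Z: M = 3.22 kN·m per $
  sample G: M = 2.64 kN·m per $
  sample V: M = 0.982 kN·m per $
Highest index: sample U.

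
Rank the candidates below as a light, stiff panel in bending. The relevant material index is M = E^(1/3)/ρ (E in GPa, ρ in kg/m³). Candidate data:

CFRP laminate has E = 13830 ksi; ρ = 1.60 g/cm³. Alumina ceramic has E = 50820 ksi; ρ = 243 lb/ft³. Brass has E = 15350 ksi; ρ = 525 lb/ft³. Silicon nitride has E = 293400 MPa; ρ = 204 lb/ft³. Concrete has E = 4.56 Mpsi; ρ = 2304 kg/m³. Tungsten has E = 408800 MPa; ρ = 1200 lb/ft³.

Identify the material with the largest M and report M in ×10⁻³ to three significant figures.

Normalizing units and computing the index:
  CFRP laminate: E = 95.35 GPa, ρ = 1600 kg/m³
  alumina ceramic: E = 350.4 GPa, ρ = 3892 kg/m³
  brass: E = 105.8 GPa, ρ = 8410 kg/m³
  silicon nitride: E = 293.4 GPa, ρ = 3268 kg/m³
  concrete: E = 31.44 GPa, ρ = 2304 kg/m³
  tungsten: E = 408.8 GPa, ρ = 19220 kg/m³
  CFRP laminate: M = 2.86×10⁻³
  silicon nitride: M = 2.03×10⁻³
  alumina ceramic: M = 1.81×10⁻³
  concrete: M = 1.37×10⁻³
  brass: M = 0.562×10⁻³
  tungsten: M = 0.386×10⁻³
CFRP laminate ranks first.

CFRP laminate, M = 2.86×10⁻³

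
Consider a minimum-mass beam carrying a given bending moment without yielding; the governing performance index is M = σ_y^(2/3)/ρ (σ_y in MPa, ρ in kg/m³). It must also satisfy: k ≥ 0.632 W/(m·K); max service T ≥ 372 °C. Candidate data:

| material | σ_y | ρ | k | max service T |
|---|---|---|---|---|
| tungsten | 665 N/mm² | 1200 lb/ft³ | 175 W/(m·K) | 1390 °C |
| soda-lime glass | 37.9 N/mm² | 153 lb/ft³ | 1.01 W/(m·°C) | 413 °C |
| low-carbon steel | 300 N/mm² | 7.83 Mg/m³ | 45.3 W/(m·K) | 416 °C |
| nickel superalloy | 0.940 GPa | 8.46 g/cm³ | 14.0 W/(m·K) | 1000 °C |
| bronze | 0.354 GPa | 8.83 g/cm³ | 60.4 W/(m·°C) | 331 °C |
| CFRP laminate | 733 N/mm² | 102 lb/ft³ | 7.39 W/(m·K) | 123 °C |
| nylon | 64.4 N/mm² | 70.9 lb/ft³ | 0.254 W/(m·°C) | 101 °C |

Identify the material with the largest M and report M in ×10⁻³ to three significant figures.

nickel superalloy, M = 11.3×10⁻³

Screen on constraints: k ≥ 0.632 W/(m·K); max service T ≥ 372 °C. Survivors: tungsten, soda-lime glass, low-carbon steel, nickel superalloy.
Putting every candidate on a common basis:
  tungsten: σ_y = 665.0 MPa, ρ = 19220 kg/m³
  soda-lime glass: σ_y = 37.90 MPa, ρ = 2451 kg/m³
  low-carbon steel: σ_y = 300.0 MPa, ρ = 7830 kg/m³
  nickel superalloy: σ_y = 940.0 MPa, ρ = 8460 kg/m³
  nickel superalloy: M = 11.3×10⁻³
  low-carbon steel: M = 5.72×10⁻³
  soda-lime glass: M = 4.60×10⁻³
  tungsten: M = 3.96×10⁻³
Nickel superalloy ranks first.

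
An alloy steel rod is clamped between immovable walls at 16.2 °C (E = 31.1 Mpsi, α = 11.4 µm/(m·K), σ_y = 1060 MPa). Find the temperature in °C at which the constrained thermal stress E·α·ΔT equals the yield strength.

E = 31.1 Mpsi = 214.4 GPa.
E·α·ΔT = 1060 MPa ⇒ ΔT = 1060 / (214.4×10³ × 11.4×10⁻⁶) = 433.6 K.
T = 16.2 + 433.6 = 449.8 °C.

450 °C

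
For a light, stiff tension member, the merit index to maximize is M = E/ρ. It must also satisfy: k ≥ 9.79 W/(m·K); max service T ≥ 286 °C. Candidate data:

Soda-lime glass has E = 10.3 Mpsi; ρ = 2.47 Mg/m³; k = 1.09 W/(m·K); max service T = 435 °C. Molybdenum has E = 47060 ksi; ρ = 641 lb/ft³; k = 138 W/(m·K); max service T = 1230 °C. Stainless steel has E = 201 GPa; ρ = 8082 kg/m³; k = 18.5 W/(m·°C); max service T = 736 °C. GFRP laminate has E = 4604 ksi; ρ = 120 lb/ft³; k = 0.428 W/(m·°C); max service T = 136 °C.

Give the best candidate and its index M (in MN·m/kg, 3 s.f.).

molybdenum, M = 31.6 MN·m/kg

Screen on constraints: k ≥ 9.79 W/(m·K); max service T ≥ 286 °C. Survivors: molybdenum, stainless steel.
Convert each candidate to consistent units, then evaluate M:
  molybdenum: E = 324.5 GPa, ρ = 10270 kg/m³
  stainless steel: E = 201.0 GPa, ρ = 8082 kg/m³
  molybdenum: M = 31.6 MN·m/kg
  stainless steel: M = 24.9 MN·m/kg
Highest index: molybdenum.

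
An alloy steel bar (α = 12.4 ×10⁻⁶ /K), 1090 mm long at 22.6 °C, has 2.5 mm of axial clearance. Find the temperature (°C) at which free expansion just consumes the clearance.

208 °C

α·L₀·ΔT = 2.5 mm ⇒ ΔT = 2.5 / (12.4×10⁻⁶ × 1090.0) = 185.0 K.
T = 22.6 + 185.0 = 207.6 °C.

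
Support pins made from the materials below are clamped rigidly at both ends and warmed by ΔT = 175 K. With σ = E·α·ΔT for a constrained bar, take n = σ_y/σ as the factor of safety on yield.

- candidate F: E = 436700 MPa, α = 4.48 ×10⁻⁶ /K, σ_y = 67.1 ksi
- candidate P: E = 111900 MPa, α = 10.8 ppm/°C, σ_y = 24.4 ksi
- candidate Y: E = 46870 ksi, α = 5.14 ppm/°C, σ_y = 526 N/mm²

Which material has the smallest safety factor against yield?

candidate P

Per material, after unit conversion:
  candidate F: E = 436.7, α = 4.48, σ_y = 462.6 → σ = 342 MPa, n = 1.35
  candidate P: E = 111.9, α = 10.8, σ_y = 168.2 → σ = 211 MPa, n = 0.795
  candidate Y: E = 323.2, α = 5.14, σ_y = 526.0 → σ = 291 MPa, n = 1.81
Smallest n: candidate P with n = 0.795.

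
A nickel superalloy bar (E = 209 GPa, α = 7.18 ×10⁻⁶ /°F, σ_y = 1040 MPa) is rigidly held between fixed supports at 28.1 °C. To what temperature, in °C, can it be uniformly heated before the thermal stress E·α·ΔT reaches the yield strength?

413 °C

α = 7.18×10⁻⁶/°F × 9/5 = 12.9×10⁻⁶/K.
E·α·ΔT = 1040 MPa ⇒ ΔT = 1040 / (209.0×10³ × 12.9×10⁻⁶) = 385.0 K.
T = 28.1 + 385.0 = 413.1 °C.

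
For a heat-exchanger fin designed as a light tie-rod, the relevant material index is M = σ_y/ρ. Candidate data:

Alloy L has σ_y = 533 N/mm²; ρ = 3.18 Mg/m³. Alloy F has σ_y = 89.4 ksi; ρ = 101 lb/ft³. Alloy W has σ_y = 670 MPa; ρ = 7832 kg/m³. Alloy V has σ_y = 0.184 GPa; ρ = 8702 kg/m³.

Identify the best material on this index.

alloy F

Putting every candidate on a common basis:
  alloy L: σ_y = 533.0 MPa, ρ = 3180 kg/m³
  alloy F: σ_y = 616.4 MPa, ρ = 1618 kg/m³
  alloy W: σ_y = 670.0 MPa, ρ = 7832 kg/m³
  alloy V: σ_y = 184.0 MPa, ρ = 8702 kg/m³
  alloy F: M = 381 kN·m/kg
  alloy L: M = 168 kN·m/kg
  alloy W: M = 85.5 kN·m/kg
  alloy V: M = 21.1 kN·m/kg
The maximum is for alloy F.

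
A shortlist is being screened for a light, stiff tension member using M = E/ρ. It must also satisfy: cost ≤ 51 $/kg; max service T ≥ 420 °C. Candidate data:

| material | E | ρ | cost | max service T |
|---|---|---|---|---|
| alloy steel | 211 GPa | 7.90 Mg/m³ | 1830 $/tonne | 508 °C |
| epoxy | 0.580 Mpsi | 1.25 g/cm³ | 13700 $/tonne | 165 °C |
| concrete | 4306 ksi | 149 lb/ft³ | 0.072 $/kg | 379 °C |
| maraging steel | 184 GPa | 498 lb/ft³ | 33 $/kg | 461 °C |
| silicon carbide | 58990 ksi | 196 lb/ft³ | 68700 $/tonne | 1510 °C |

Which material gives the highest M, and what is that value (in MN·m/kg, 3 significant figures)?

alloy steel, M = 26.7 MN·m/kg

Screen on constraints: cost ≤ 51 $/kg; max service T ≥ 420 °C. Survivors: alloy steel, maraging steel.
Normalizing units and computing the index:
  alloy steel: E = 211.0 GPa, ρ = 7900 kg/m³
  maraging steel: E = 184.0 GPa, ρ = 7977 kg/m³
  alloy steel: M = 26.7 MN·m/kg
  maraging steel: M = 23.1 MN·m/kg
Highest index: alloy steel.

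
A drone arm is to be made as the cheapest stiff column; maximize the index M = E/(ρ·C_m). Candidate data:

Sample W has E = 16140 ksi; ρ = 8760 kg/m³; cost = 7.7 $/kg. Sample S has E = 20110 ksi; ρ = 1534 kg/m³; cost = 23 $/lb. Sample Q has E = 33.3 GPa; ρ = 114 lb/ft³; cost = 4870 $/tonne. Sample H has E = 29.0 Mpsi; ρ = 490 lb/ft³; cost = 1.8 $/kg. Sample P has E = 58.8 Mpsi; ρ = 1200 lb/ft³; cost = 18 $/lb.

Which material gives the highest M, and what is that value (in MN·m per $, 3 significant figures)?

Convert each candidate to consistent units, then evaluate M:
  sample W: E = 111.3 GPa, ρ = 8760 kg/m³, cost = 7.700 $/kg
  sample S: E = 138.7 GPa, ρ = 1534 kg/m³, cost = 50.71 $/kg
  sample Q: E = 33.30 GPa, ρ = 1826 kg/m³, cost = 4.870 $/kg
  sample H: E = 199.9 GPa, ρ = 7849 kg/m³, cost = 1.800 $/kg
  sample P: E = 405.4 GPa, ρ = 19220 kg/m³, cost = 39.68 $/kg
  sample H: M = 14.2 MN·m per $
  sample Q: M = 3.74 MN·m per $
  sample S: M = 1.78 MN·m per $
  sample W: M = 1.65 MN·m per $
  sample P: M = 0.531 MN·m per $
The maximum is for sample H.

sample H, M = 14.2 MN·m per $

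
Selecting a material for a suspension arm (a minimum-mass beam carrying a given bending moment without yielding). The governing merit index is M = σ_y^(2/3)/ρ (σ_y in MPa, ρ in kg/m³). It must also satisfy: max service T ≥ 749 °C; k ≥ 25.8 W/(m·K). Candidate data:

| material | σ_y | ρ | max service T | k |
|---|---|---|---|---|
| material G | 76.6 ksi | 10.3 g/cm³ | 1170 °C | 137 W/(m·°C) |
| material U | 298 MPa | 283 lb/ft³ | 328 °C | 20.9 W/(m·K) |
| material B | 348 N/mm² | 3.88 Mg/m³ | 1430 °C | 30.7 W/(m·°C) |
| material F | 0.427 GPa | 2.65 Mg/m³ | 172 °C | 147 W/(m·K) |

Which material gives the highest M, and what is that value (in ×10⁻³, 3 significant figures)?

Screen on constraints: max service T ≥ 749 °C; k ≥ 25.8 W/(m·K). Survivors: material G, material B.
Convert each candidate to consistent units, then evaluate M:
  material G: σ_y = 528.1 MPa, ρ = 10300 kg/m³
  material B: σ_y = 348.0 MPa, ρ = 3880 kg/m³
  material B: M = 12.8×10⁻³
  material G: M = 6.34×10⁻³
Highest index: material B.

material B, M = 12.8×10⁻³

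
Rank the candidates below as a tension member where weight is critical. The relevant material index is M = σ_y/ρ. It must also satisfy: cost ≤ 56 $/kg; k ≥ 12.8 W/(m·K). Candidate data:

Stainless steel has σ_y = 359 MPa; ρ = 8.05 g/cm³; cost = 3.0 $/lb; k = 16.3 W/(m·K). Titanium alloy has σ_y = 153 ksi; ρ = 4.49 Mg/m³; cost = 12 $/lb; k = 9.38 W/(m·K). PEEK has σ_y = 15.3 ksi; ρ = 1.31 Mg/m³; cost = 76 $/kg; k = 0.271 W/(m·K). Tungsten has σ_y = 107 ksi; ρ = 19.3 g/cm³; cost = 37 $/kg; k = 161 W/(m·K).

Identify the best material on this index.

stainless steel

Screen on constraints: cost ≤ 56 $/kg; k ≥ 12.8 W/(m·K). Survivors: stainless steel, tungsten.
Putting every candidate on a common basis:
  stainless steel: σ_y = 359.0 MPa, ρ = 8050 kg/m³
  tungsten: σ_y = 737.7 MPa, ρ = 19300 kg/m³
  stainless steel: M = 44.6 kN·m/kg
  tungsten: M = 38.2 kN·m/kg
The maximum is for stainless steel.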